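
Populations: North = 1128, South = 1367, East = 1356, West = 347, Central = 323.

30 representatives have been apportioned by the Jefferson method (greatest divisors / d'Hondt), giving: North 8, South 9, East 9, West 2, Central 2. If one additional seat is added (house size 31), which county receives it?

South

Priority for the next seat is population ÷ (current seats + 1).
Priorities: North 125.333, South 136.700, East 135.600, West 115.667, Central 107.667.
Highest priority: South.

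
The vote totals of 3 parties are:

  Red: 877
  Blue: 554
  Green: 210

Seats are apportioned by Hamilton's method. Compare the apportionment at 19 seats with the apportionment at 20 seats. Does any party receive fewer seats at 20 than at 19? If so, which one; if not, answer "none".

Green

At 19 seats: Red 10, Blue 6, Green 3.
At 20 seats: Red 11, Blue 7, Green 2.
Green drops from 3 to 2.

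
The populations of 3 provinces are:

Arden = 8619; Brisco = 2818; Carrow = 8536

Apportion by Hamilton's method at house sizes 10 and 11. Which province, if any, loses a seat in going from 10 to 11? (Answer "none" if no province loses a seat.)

At 10 seats: Arden 4, Brisco 2, Carrow 4.
At 11 seats: Arden 5, Brisco 1, Carrow 5.
Brisco drops from 2 to 1.

Brisco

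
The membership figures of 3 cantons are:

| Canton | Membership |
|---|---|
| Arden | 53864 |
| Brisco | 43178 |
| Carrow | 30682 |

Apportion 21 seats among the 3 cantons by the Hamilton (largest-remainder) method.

Total 127724; standard divisor 127724/21 ≈ 6082.095.
Standard quotas: Arden 8.8562, Brisco 7.0992, Carrow 5.0446.
Lower quotas: Arden 8, Brisco 7, Carrow 5 (sum 20, leaving 1 seat).
Remainders in descending order: Arden 0.8562, Brisco 0.0992, Carrow 0.0446.
Largest remainder: Arden receives the extra seat.

Arden=9, Brisco=7, Carrow=5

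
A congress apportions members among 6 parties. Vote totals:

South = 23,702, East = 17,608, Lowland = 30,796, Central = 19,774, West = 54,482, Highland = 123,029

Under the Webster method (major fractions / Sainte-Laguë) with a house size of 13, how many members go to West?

Standard divisor 269391/13 ≈ 20722.385; standard quotas: South 1.144, East 0.850, Lowland 1.486, Central 0.954, West 2.629, Highland 5.937.
Rounding to the nearest integer gives South 1, East 1, Lowland 1, Central 1, West 3, Highland 6 — total 13, matching the house size, so no adjustment is needed.
West receives 3.

3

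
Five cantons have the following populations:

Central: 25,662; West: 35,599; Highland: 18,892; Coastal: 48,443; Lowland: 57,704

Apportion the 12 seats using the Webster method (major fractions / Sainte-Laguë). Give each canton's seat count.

Standard divisor 186300/12 ≈ 15525; standard quotas: Central 1.653, West 2.293, Highland 1.217, Coastal 3.120, Lowland 3.717.
Rounding to the nearest integer gives Central 2, West 2, Highland 1, Coastal 3, Lowland 4 — total 12, matching the house size, so no adjustment is needed.

Central 2; West 2; Highland 1; Coastal 3; Lowland 4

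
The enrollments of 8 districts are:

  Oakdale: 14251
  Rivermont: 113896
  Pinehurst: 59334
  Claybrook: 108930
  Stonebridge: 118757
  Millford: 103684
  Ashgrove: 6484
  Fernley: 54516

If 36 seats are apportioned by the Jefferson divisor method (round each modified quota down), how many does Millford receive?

Standard divisor 579852/36 ≈ 16107; standard quotas: Oakdale 0.885, Rivermont 7.071, Pinehurst 3.684, Claybrook 6.763, Stonebridge 7.373, Millford 6.437, Ashgrove 0.403, Fernley 3.385.
Rounding down gives 0, 7, 3, 6, 7, 6, 0, 3 = 32 seats, so the divisor must be adjusted.
With modified divisor 14643.7: modified quotas Oakdale 0.973, Rivermont 7.778, Pinehurst 4.052, Claybrook 7.439, Stonebridge 8.110, Millford 7.080, Ashgrove 0.443, Fernley 3.723.
Rounding down: Oakdale 0, Rivermont 7, Pinehurst 4, Claybrook 7, Stonebridge 8, Millford 7, Ashgrove 0, Fernley 3 (total 36).
Millford receives 7.

7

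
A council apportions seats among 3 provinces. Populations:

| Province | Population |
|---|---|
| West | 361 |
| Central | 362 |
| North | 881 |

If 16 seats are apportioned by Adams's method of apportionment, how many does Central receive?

Standard divisor 1604/16 ≈ 100.25; standard quotas: West 3.601, Central 3.611, North 8.788.
Rounding up gives 4, 4, 9 = 17 seats, so the divisor must be adjusted.
With modified divisor 115: modified quotas West 3.139, Central 3.148, North 7.661.
Rounding up: West 4, Central 4, North 8 (total 16).
Central receives 4.

4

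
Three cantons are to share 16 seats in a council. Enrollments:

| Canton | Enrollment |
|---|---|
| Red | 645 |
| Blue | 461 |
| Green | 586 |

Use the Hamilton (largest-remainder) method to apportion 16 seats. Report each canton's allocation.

Red: 6, Blue: 4, Green: 6

The standard divisor is 1692/16 ≈ 105.75.
Standard quotas: Red 6.099, Blue 4.359, Green 5.541.
Lower quotas: Red 6, Blue 4, Green 5 (sum 15, leaving 1 seat).
Remainders in descending order: Green 0.541, Blue 0.359, Red 0.099.
The surplus seat goes to Green.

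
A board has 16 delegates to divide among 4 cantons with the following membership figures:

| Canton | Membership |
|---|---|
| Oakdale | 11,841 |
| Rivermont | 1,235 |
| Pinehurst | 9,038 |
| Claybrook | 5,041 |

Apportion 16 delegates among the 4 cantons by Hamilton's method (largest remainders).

Oakdale: 7, Rivermont: 1, Pinehurst: 5, Claybrook: 3

Standard divisor: 27155 ÷ 16 ≈ 1697.188.
Standard quotas: Oakdale 6.9768, Rivermont 0.7277, Pinehurst 5.3253, Claybrook 2.9702.
Lower quotas: Oakdale 6, Rivermont 0, Pinehurst 5, Claybrook 2 (sum 13, leaving 3 seats).
Remainders in descending order: Oakdale 0.9768, Claybrook 0.9702, Rivermont 0.7277, Pinehurst 0.3253.
Largest remainders: Oakdale, Claybrook, Rivermont receive the extra seats.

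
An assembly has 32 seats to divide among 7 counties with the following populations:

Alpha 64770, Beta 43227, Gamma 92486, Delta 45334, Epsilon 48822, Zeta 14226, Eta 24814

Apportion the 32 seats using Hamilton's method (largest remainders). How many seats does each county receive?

Alpha=6, Beta=4, Gamma=9, Delta=4, Epsilon=5, Zeta=1, Eta=3

The standard divisor is 333679/32 ≈ 10427.469.
Standard quotas: Alpha 6.2115, Beta 4.1455, Gamma 8.8695, Delta 4.3476, Epsilon 4.6821, Zeta 1.3643, Eta 2.3797.
Lower quotas: Alpha 6, Beta 4, Gamma 8, Delta 4, Epsilon 4, Zeta 1, Eta 2 (sum 29, leaving 3 seats).
Remainders in descending order: Gamma 0.8695, Epsilon 0.6821, Eta 0.3797, Zeta 0.3643, Delta 0.3476, Alpha 0.2115, Beta 0.1455.
The surplus seats go to Gamma, Epsilon, Eta.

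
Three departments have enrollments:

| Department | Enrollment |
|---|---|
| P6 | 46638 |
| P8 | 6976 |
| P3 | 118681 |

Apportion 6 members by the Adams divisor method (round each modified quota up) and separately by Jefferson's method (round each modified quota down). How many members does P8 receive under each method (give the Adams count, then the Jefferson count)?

Adams: P6 2, P8 1, P3 3.
Jefferson: P6 1, P8 0, P3 5.
P8 gets 1 under Adams and 0 under Jefferson.

1 and 0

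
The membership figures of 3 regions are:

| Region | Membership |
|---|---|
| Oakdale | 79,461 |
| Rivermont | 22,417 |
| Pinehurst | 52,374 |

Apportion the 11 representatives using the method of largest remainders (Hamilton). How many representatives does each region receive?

Oakdale=6, Rivermont=1, Pinehurst=4

The standard divisor is 154252/11 ≈ 14022.909.
Standard quotas: Oakdale 5.6665, Rivermont 1.5986, Pinehurst 3.7349.
Lower quotas: Oakdale 5, Rivermont 1, Pinehurst 3 (sum 9, leaving 2 seats).
Remainders in descending order: Pinehurst 0.7349, Oakdale 0.6665, Rivermont 0.5986.
The surplus seats go to Pinehurst, Oakdale.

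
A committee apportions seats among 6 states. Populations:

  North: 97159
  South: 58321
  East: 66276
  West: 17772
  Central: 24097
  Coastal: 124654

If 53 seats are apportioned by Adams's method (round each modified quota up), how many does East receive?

9

Standard divisor 388279/53 ≈ 7326.019; standard quotas: North 13.262, South 7.961, East 9.047, West 2.426, Central 3.289, Coastal 17.015.
Rounding up gives 14, 8, 10, 3, 4, 18 = 57 seats, so the divisor must be adjusted.
With modified divisor 7900: modified quotas North 12.299, South 7.382, East 8.389, West 2.250, Central 3.050, Coastal 15.779.
Rounding up: North 13, South 8, East 9, West 3, Central 4, Coastal 16 (total 53).
East receives 9.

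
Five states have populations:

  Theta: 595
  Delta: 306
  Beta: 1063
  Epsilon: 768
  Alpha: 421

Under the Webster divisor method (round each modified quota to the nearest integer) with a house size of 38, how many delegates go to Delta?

4

Standard divisor 3153/38 ≈ 82.974; standard quotas: Theta 7.171, Delta 3.688, Beta 12.811, Epsilon 9.256, Alpha 5.074.
Rounding to the nearest integer gives Theta 7, Delta 4, Beta 13, Epsilon 9, Alpha 5 — total 38, matching the house size, so no adjustment is needed.
Delta receives 4.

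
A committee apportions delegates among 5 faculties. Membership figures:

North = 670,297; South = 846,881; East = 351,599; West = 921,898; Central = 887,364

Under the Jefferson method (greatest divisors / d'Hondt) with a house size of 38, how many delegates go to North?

Standard divisor 3678039/38 ≈ 96790.5; standard quotas: North 6.925, South 8.750, East 3.633, West 9.525, Central 9.168.
Rounding down gives 6, 8, 3, 9, 9 = 35 seats, so the divisor must be adjusted.
With modified divisor 90500: modified quotas North 7.407, South 9.358, East 3.885, West 10.187, Central 9.805.
Rounding down: North 7, South 9, East 3, West 10, Central 9 (total 38).
North receives 7.

7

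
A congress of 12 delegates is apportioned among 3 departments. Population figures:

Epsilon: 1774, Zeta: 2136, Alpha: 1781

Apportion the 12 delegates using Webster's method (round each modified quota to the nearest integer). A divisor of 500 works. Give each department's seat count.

With modified divisor 500: modified quotas Epsilon 3.548, Zeta 4.272, Alpha 3.562.
Rounding to the nearest integer: Epsilon 4, Zeta 4, Alpha 4 (total 12).

Epsilon 4, Zeta 4, Alpha 4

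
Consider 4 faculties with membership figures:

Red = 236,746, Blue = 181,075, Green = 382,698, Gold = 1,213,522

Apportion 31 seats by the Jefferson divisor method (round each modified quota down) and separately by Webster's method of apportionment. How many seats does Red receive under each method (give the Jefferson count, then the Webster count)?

Jefferson: Red 3, Blue 2, Green 6, Gold 20.
Webster: Red 4, Blue 3, Green 6, Gold 18.
Red gets 3 under Jefferson and 4 under Webster.

3 and 4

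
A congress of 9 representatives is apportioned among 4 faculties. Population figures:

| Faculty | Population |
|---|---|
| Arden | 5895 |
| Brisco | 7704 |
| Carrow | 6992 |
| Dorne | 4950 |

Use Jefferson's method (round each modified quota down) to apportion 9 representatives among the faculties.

Arden 2; Brisco 3; Carrow 2; Dorne 2

Standard divisor 25541/9 ≈ 2837.889; standard quotas: Arden 2.077, Brisco 2.715, Carrow 2.464, Dorne 1.744.
Rounding down gives 2, 2, 2, 1 = 7 seats, so the divisor must be adjusted.
With modified divisor 2400: modified quotas Arden 2.456, Brisco 3.210, Carrow 2.913, Dorne 2.062.
Rounding down: Arden 2, Brisco 3, Carrow 2, Dorne 2 (total 9).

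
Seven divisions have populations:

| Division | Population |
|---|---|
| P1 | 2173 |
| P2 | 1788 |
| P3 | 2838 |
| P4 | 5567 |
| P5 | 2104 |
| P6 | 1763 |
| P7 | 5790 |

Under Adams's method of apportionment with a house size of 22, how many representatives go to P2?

Standard divisor 22023/22 ≈ 1001.045; standard quotas: P1 2.171, P2 1.786, P3 2.835, P4 5.561, P5 2.102, P6 1.761, P7 5.784.
Rounding up gives 3, 2, 3, 6, 3, 2, 6 = 25 seats, so the divisor must be adjusted.
With modified divisor 1140: modified quotas P1 1.906, P2 1.568, P3 2.489, P4 4.883, P5 1.846, P6 1.546, P7 5.079.
Rounding up: P1 2, P2 2, P3 3, P4 5, P5 2, P6 2, P7 6 (total 22).
P2 receives 2.

2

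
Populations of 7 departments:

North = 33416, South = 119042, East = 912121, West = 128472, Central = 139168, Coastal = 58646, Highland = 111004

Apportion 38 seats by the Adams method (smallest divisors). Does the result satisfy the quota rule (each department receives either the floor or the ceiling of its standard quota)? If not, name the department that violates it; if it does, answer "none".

Standard quotas: North 0.845, South 3.012, East 23.078, West 3.251, Central 3.521, Coastal 1.484, Highland 2.809.
Adams allocation: North 1, South 3, East 22, West 3, Central 4, Coastal 2, Highland 3.
East has quota 23.078 (lower 23, upper 24) but receives 22 — outside the quota interval.

East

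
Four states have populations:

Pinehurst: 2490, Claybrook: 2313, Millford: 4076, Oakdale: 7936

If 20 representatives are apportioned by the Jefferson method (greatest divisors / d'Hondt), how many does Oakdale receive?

Standard divisor 16815/20 ≈ 840.75; standard quotas: Pinehurst 2.962, Claybrook 2.751, Millford 4.848, Oakdale 9.439.
Rounding down gives 2, 2, 4, 9 = 17 seats, so the divisor must be adjusted.
With modified divisor 780: modified quotas Pinehurst 3.192, Claybrook 2.965, Millford 5.226, Oakdale 10.174.
Rounding down: Pinehurst 3, Claybrook 2, Millford 5, Oakdale 10 (total 20).
Oakdale receives 10.

10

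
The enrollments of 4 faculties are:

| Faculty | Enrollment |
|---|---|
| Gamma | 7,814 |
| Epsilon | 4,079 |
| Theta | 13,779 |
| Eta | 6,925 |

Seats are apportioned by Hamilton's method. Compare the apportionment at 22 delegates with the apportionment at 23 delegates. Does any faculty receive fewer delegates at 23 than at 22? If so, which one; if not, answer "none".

none

At 22 seats: Gamma 5, Epsilon 3, Theta 9, Eta 5.
At 23 seats: Gamma 5, Epsilon 3, Theta 10, Eta 5.
No faculty's allocation decreased.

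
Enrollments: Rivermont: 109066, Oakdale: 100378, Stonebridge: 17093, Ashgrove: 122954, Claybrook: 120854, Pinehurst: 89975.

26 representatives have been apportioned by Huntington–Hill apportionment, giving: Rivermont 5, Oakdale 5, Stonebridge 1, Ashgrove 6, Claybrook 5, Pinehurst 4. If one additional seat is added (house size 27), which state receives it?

Claybrook

Priority for the next seat is population ÷ (√(s·(s+1))).
Priorities: Rivermont 19912.636, Oakdale 18326.432, Stonebridge 12086.576, Ashgrove 18972.214, Claybrook 22064.821, Pinehurst 20119.022.
Highest priority: Claybrook.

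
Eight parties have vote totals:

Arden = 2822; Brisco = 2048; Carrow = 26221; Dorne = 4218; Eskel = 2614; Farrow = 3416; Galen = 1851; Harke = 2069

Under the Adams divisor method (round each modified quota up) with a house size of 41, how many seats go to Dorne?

Standard divisor 45259/41 ≈ 1103.878; standard quotas: Arden 2.556, Brisco 1.855, Carrow 23.754, Dorne 3.821, Eskel 2.368, Farrow 3.095, Galen 1.677, Harke 1.874.
Rounding up gives 3, 2, 24, 4, 3, 4, 2, 2 = 44 seats, so the divisor must be adjusted.
With modified divisor 1200: modified quotas Arden 2.352, Brisco 1.707, Carrow 21.851, Dorne 3.515, Eskel 2.178, Farrow 2.847, Galen 1.542, Harke 1.724.
Rounding up: Arden 3, Brisco 2, Carrow 22, Dorne 4, Eskel 3, Farrow 3, Galen 2, Harke 2 (total 41).
Dorne receives 4.

4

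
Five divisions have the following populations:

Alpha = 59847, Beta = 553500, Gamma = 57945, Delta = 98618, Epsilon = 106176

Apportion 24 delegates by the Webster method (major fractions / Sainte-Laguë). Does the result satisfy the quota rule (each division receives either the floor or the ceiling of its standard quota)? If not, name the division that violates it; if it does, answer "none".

Standard quotas: Alpha 1.639, Beta 15.163, Gamma 1.587, Delta 2.702, Epsilon 2.909.
Webster allocation: Alpha 2, Beta 14, Gamma 2, Delta 3, Epsilon 3.
Beta has quota 15.163 (lower 15, upper 16) but receives 14 — outside the quota interval.

Beta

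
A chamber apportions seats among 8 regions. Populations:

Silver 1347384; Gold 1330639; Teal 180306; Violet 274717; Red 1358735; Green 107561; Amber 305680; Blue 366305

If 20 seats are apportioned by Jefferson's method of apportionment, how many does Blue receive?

Standard divisor 5271327/20 ≈ 263566.35; standard quotas: Silver 5.112, Gold 5.049, Teal 0.684, Violet 1.042, Red 5.155, Green 0.408, Amber 1.160, Blue 1.390.
Rounding down gives 5, 5, 0, 1, 5, 0, 1, 1 = 18 seats, so the divisor must be adjusted.
With modified divisor 223200: modified quotas Silver 6.037, Gold 5.962, Teal 0.808, Violet 1.231, Red 6.088, Green 0.482, Amber 1.370, Blue 1.641.
Rounding down: Silver 6, Gold 5, Teal 0, Violet 1, Red 6, Green 0, Amber 1, Blue 1 (total 20).
Blue receives 1.

1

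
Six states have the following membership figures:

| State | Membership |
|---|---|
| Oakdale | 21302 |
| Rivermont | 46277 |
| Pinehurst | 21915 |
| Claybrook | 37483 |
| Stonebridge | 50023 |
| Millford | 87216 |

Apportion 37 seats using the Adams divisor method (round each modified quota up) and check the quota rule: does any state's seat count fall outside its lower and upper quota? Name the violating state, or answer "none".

none

Standard quotas: Oakdale 2.983, Rivermont 6.480, Pinehurst 3.069, Claybrook 5.249, Stonebridge 7.005, Millford 12.213.
Adams allocation: Oakdale 3, Rivermont 7, Pinehurst 3, Claybrook 5, Stonebridge 7, Millford 12.
Every allocation lies between the lower and upper quota.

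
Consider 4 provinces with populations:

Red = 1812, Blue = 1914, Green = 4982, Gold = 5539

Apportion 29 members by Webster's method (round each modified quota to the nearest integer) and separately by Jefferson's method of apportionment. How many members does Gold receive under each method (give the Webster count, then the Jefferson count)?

Webster: Red 4, Blue 4, Green 10, Gold 11.
Jefferson: Red 3, Blue 4, Green 10, Gold 12.
Gold gets 11 under Webster and 12 under Jefferson.

11 and 12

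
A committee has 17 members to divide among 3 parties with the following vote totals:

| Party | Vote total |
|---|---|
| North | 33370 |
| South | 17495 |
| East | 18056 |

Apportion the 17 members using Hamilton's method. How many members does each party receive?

North: 8, South: 4, East: 5

Total 68921; standard divisor 68921/17 ≈ 4054.176.
Standard quotas: North 8.2310, South 4.3153, East 4.4537.
Lower quotas: North 8, South 4, East 4 (sum 16, leaving 1 seat).
Remainders in descending order: East 0.4537, South 0.3153, North 0.2310.
Largest remainder: East receives the extra seat.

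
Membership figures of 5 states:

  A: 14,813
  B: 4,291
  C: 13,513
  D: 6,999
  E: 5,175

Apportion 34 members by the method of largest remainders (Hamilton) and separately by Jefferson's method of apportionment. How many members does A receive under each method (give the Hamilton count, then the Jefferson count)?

11 and 12

Hamilton: A 11, B 3, C 10, D 6, E 4.
Jefferson: A 12, B 3, C 10, D 5, E 4.
A gets 11 under Hamilton and 12 under Jefferson.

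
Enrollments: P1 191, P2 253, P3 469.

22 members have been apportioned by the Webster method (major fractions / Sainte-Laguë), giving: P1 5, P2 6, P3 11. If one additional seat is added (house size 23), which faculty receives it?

P3

Priority for the next seat is population ÷ (current seats + 0.5).
Priorities: P1 34.727, P2 38.923, P3 40.783.
Highest priority: P3.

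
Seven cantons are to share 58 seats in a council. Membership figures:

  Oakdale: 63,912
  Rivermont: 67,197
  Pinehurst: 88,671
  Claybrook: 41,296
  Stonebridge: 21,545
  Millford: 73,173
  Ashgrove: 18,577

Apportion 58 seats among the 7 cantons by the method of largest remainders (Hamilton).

Oakdale 10; Rivermont 11; Pinehurst 14; Claybrook 6; Stonebridge 3; Millford 11; Ashgrove 3

Total 374371; standard divisor 374371/58 ≈ 6454.672.
Standard quotas: Oakdale 9.9017, Rivermont 10.4106, Pinehurst 13.7375, Claybrook 6.3978, Stonebridge 3.3379, Millford 11.3364, Ashgrove 2.8781.
Lower quotas: Oakdale 9, Rivermont 10, Pinehurst 13, Claybrook 6, Stonebridge 3, Millford 11, Ashgrove 2 (sum 54, leaving 4 seats).
Remainders in descending order: Oakdale 0.9017, Ashgrove 0.8781, Pinehurst 0.7375, Rivermont 0.4106, Claybrook 0.3978, Stonebridge 0.3379, Millford 0.3364.
Largest remainders: Oakdale, Ashgrove, Pinehurst, Rivermont receive the extra seats.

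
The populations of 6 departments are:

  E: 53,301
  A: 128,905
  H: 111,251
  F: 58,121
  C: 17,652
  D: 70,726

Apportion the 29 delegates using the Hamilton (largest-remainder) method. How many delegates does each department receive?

E: 4; A: 8; H: 7; F: 4; C: 1; D: 5

The standard divisor is 439956/29 ≈ 15170.897.
Standard quotas: E 3.5134, A 8.4969, H 7.3332, F 3.8311, C 1.1635, D 4.6620.
Lower quotas: E 3, A 8, H 7, F 3, C 1, D 4 (sum 26, leaving 3 seats).
Remainders in descending order: F 0.8311, D 0.6620, E 0.5134, A 0.4969, H 0.3332, C 0.1635.
The surplus seats go to F, D, E.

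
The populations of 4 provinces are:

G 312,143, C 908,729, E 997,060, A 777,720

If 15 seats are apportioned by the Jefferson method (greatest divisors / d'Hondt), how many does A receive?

4

Standard divisor 2995652/15 ≈ 199710.133; standard quotas: G 1.563, C 4.550, E 4.993, A 3.894.
Rounding down gives 1, 4, 4, 3 = 12 seats, so the divisor must be adjusted.
With modified divisor 174000: modified quotas G 1.794, C 5.223, E 5.730, A 4.470.
Rounding down: G 1, C 5, E 5, A 4 (total 15).
A receives 4.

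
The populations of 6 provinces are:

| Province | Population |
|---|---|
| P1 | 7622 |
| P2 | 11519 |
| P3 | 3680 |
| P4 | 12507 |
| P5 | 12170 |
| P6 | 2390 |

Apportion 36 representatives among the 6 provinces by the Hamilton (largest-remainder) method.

P1: 5; P2: 8; P3: 3; P4: 9; P5: 9; P6: 2

Standard divisor: 49888 ÷ 36 ≈ 1385.778.
Standard quotas: P1 5.5002, P2 8.3123, P3 2.6555, P4 9.0253, P5 8.7821, P6 1.7247.
Lower quotas: P1 5, P2 8, P3 2, P4 9, P5 8, P6 1 (sum 33, leaving 3 seats).
Remainders in descending order: P5 0.7821, P6 0.7247, P3 0.6555, P1 0.5002, P2 0.3123, P4 0.0253.
The surplus seats go to P5, P6, P3.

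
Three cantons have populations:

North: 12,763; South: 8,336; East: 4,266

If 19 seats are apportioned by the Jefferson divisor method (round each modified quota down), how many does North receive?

10

Standard divisor 25365/19 ≈ 1335; standard quotas: North 9.560, South 6.244, East 3.196.
Rounding down gives 9, 6, 3 = 18 seats, so the divisor must be adjusted.
With modified divisor 1200: modified quotas North 10.636, South 6.947, East 3.555.
Rounding down: North 10, South 6, East 3 (total 19).
North receives 10.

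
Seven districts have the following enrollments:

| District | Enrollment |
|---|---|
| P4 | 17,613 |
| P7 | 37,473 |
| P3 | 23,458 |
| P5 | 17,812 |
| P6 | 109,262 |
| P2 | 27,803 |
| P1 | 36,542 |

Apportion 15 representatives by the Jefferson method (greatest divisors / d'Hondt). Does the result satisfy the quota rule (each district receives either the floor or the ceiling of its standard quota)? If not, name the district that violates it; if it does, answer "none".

Standard quotas: P4 0.979, P7 2.082, P3 1.303, P5 0.990, P6 6.071, P2 1.545, P1 2.030.
Jefferson allocation: P4 1, P7 2, P3 1, P5 1, P6 7, P2 1, P1 2.
Every allocation lies between the lower and upper quota.

none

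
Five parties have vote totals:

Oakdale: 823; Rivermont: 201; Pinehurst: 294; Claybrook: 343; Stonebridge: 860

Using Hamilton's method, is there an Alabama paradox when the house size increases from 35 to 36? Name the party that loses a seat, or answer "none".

none

At 35 seats: Oakdale 11, Rivermont 3, Pinehurst 4, Claybrook 5, Stonebridge 12.
At 36 seats: Oakdale 12, Rivermont 3, Pinehurst 4, Claybrook 5, Stonebridge 12.
No party's allocation decreased.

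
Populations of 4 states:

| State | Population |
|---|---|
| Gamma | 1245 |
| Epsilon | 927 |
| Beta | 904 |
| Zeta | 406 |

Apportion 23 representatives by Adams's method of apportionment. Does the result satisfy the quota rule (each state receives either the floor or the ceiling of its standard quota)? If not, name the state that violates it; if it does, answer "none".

none

Standard quotas: Gamma 8.224, Epsilon 6.123, Beta 5.971, Zeta 2.682.
Adams allocation: Gamma 8, Epsilon 6, Beta 6, Zeta 3.
Every allocation lies between the lower and upper quota.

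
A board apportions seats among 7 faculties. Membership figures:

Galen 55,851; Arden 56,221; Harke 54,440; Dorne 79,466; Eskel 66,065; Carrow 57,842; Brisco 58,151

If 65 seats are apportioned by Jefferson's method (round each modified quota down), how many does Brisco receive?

9

Standard divisor 428036/65 ≈ 6585.169; standard quotas: Galen 8.481, Arden 8.538, Harke 8.267, Dorne 12.067, Eskel 10.032, Carrow 8.784, Brisco 8.831.
Rounding down gives 8, 8, 8, 12, 10, 8, 8 = 62 seats, so the divisor must be adjusted.
With modified divisor 6230: modified quotas Galen 8.965, Arden 9.024, Harke 8.738, Dorne 12.755, Eskel 10.604, Carrow 9.284, Brisco 9.334.
Rounding down: Galen 8, Arden 9, Harke 8, Dorne 12, Eskel 10, Carrow 9, Brisco 9 (total 65).
Brisco receives 9.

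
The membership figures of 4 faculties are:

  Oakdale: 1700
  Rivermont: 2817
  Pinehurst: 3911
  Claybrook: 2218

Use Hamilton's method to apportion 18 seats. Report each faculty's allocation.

Total 10646; standard divisor 10646/18 ≈ 591.444.
Standard quotas: Oakdale 2.874, Rivermont 4.763, Pinehurst 6.613, Claybrook 3.750.
Lower quotas: Oakdale 2, Rivermont 4, Pinehurst 6, Claybrook 3 (sum 15, leaving 3 seats).
Remainders in descending order: Oakdale 0.874, Rivermont 0.763, Claybrook 0.750, Pinehurst 0.613.
Largest remainders: Oakdale, Rivermont, Claybrook receive the extra seats.

Oakdale 3, Rivermont 5, Pinehurst 6, Claybrook 4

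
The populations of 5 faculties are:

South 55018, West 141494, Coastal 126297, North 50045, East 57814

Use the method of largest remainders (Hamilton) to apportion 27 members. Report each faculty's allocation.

South: 3; West: 9; Coastal: 8; North: 3; East: 4

Total 430668; standard divisor 430668/27 ≈ 15950.667.
Standard quotas: South 3.4493, West 8.8707, Coastal 7.9180, North 3.1375, East 3.6246.
Lower quotas: South 3, West 8, Coastal 7, North 3, East 3 (sum 24, leaving 3 seats).
Remainders in descending order: Coastal 0.9180, West 0.8707, East 0.6246, South 0.4493, North 0.1375.
The surplus seats go to Coastal, West, East.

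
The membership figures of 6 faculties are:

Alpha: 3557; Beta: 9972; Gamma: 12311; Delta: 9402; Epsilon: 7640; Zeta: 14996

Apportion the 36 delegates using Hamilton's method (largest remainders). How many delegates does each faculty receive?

Alpha: 2, Beta: 6, Gamma: 8, Delta: 6, Epsilon: 5, Zeta: 9

The standard divisor is 57878/36 ≈ 1607.722.
Standard quotas: Alpha 2.2124, Beta 6.2026, Gamma 7.6574, Delta 5.8480, Epsilon 4.7521, Zeta 9.3275.
Lower quotas: Alpha 2, Beta 6, Gamma 7, Delta 5, Epsilon 4, Zeta 9 (sum 33, leaving 3 seats).
Remainders in descending order: Delta 0.8480, Epsilon 0.7521, Gamma 0.6574, Zeta 0.3275, Alpha 0.2124, Beta 0.2026.
The surplus seats go to Delta, Epsilon, Gamma.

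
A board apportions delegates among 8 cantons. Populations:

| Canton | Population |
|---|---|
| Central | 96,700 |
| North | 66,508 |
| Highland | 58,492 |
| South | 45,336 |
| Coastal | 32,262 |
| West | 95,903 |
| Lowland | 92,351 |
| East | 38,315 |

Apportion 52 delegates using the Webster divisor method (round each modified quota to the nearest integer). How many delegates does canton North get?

Standard divisor 525867/52 ≈ 10112.827; standard quotas: Central 9.562, North 6.577, Highland 5.784, South 4.483, Coastal 3.190, West 9.483, Lowland 9.132, East 3.789.
Rounding to the nearest integer gives Central 10, North 7, Highland 6, South 4, Coastal 3, West 9, Lowland 9, East 4 — total 52, matching the house size, so no adjustment is needed.
North receives 7.

7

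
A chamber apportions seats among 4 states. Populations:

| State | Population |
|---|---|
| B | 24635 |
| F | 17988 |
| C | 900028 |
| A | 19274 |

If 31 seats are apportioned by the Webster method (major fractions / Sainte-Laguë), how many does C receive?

Standard divisor 961925/31 ≈ 31029.839; standard quotas: B 0.794, F 0.580, C 29.005, A 0.621.
Rounding to the nearest integer gives 1, 1, 29, 1 = 32 seats, so the divisor must be adjusted.
With modified divisor 32200: modified quotas B 0.765, F 0.559, C 27.951, A 0.599.
Rounding to the nearest integer: B 1, F 1, C 28, A 1 (total 31).
C receives 28.

28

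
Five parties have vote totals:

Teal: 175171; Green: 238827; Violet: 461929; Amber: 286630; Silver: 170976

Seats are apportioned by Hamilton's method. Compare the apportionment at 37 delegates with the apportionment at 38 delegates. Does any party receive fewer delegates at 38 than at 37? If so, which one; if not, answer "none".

At 37 seats: Teal 5, Green 6, Violet 13, Amber 8, Silver 5.
At 38 seats: Teal 5, Green 7, Violet 13, Amber 8, Silver 5.
No party's allocation decreased.

none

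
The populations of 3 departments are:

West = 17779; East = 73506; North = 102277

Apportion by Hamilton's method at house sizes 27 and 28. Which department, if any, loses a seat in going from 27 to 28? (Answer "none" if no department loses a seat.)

At 27 seats: West 3, East 10, North 14.
At 28 seats: West 2, East 11, North 15.
West drops from 3 to 2.

West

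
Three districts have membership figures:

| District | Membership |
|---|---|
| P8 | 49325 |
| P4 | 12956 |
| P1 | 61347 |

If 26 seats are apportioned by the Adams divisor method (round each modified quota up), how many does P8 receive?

10

Standard divisor 123628/26 ≈ 4754.923; standard quotas: P8 10.373, P4 2.725, P1 12.902.
Rounding up gives 11, 3, 13 = 27 seats, so the divisor must be adjusted.
With modified divisor 5000: modified quotas P8 9.865, P4 2.591, P1 12.269.
Rounding up: P8 10, P4 3, P1 13 (total 26).
P8 receives 10.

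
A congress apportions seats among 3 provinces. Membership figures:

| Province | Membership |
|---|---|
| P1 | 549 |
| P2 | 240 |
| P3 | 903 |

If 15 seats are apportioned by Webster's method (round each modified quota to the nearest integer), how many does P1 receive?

Standard divisor 1692/15 ≈ 112.8; standard quotas: P1 4.867, P2 2.128, P3 8.005.
Rounding to the nearest integer gives P1 5, P2 2, P3 8 — total 15, matching the house size, so no adjustment is needed.
P1 receives 5.

5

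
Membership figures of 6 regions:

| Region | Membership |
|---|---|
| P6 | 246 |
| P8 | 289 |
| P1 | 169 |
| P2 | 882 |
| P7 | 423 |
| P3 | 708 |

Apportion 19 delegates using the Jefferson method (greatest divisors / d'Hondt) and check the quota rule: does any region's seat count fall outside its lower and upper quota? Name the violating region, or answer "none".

none

Standard quotas: P6 1.720, P8 2.021, P1 1.182, P2 6.168, P7 2.958, P3 4.951.
Jefferson allocation: P6 1, P8 2, P1 1, P2 7, P7 3, P3 5.
Every allocation lies between the lower and upper quota.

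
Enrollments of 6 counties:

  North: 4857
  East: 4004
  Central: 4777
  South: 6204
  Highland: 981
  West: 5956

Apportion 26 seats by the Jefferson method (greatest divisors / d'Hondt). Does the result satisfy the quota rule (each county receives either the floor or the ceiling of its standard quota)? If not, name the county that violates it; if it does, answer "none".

none

Standard quotas: North 4.716, East 3.888, Central 4.638, South 6.024, Highland 0.952, West 5.783.
Jefferson allocation: North 5, East 4, Central 4, South 6, Highland 1, West 6.
Every allocation lies between the lower and upper quota.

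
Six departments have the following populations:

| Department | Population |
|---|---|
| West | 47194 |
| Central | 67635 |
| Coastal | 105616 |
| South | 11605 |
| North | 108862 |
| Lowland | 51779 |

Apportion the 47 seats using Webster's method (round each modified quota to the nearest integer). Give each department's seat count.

Standard divisor 392691/47 ≈ 8355.128; standard quotas: West 5.649, Central 8.095, Coastal 12.641, South 1.389, North 13.029, Lowland 6.197.
Rounding to the nearest integer gives West 6, Central 8, Coastal 13, South 1, North 13, Lowland 6 — total 47, matching the house size, so no adjustment is needed.

West: 6, Central: 8, Coastal: 13, South: 1, North: 13, Lowland: 6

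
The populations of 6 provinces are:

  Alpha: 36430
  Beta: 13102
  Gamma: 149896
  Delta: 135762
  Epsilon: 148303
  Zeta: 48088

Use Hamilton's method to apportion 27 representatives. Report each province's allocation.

Total 531581; standard divisor 531581/27 ≈ 19688.185.
Standard quotas: Alpha 1.8503, Beta 0.6655, Gamma 7.6135, Delta 6.8956, Epsilon 7.5326, Zeta 2.4425.
Lower quotas: Alpha 1, Beta 0, Gamma 7, Delta 6, Epsilon 7, Zeta 2 (sum 23, leaving 4 seats).
Remainders in descending order: Delta 0.8956, Alpha 0.8503, Beta 0.6655, Gamma 0.6135, Epsilon 0.5326, Zeta 0.4425.
The surplus seats go to Delta, Alpha, Beta, Gamma.

Alpha 2, Beta 1, Gamma 8, Delta 7, Epsilon 7, Zeta 2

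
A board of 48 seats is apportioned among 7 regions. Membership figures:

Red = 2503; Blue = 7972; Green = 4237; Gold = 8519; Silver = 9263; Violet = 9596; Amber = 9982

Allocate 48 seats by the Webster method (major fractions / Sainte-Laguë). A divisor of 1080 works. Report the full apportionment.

With modified divisor 1080: modified quotas Red 2.318, Blue 7.381, Green 3.923, Gold 7.888, Silver 8.577, Violet 8.885, Amber 9.243.
Rounding to the nearest integer: Red 2, Blue 7, Green 4, Gold 8, Silver 9, Violet 9, Amber 9 (total 48).

Red=2, Blue=7, Green=4, Gold=8, Silver=9, Violet=9, Amber=9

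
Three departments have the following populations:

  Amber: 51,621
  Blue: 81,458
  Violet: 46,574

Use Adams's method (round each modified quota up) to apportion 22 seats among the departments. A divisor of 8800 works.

With modified divisor 8800: modified quotas Amber 5.866, Blue 9.257, Violet 5.293.
Rounding up: Amber 6, Blue 10, Violet 6 (total 22).

Amber 6, Blue 10, Violet 6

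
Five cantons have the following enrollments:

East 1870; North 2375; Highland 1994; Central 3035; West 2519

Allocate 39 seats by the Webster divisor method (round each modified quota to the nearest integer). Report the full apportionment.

East 6, North 8, Highland 7, Central 10, West 8

Standard divisor 11793/39 ≈ 302.385; standard quotas: East 6.184, North 7.854, Highland 6.594, Central 10.037, West 8.330.
Rounding to the nearest integer gives East 6, North 8, Highland 7, Central 10, West 8 — total 39, matching the house size, so no adjustment is needed.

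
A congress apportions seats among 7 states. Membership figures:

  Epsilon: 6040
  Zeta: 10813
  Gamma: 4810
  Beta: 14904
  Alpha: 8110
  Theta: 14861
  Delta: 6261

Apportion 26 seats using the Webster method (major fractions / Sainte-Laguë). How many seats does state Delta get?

3

Standard divisor 65799/26 ≈ 2530.731; standard quotas: Epsilon 2.387, Zeta 4.273, Gamma 1.901, Beta 5.889, Alpha 3.205, Theta 5.872, Delta 2.474.
Rounding to the nearest integer gives 2, 4, 2, 6, 3, 6, 2 = 25 seats, so the divisor must be adjusted.
With modified divisor 2460: modified quotas Epsilon 2.455, Zeta 4.396, Gamma 1.955, Beta 6.059, Alpha 3.297, Theta 6.041, Delta 2.545.
Rounding to the nearest integer: Epsilon 2, Zeta 4, Gamma 2, Beta 6, Alpha 3, Theta 6, Delta 3 (total 26).
Delta receives 3.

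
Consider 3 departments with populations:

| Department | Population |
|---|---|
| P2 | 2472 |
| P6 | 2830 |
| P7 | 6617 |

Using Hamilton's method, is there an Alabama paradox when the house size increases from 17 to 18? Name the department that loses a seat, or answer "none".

none

At 17 seats: P2 4, P6 4, P7 9.
At 18 seats: P2 4, P6 4, P7 10.
No department's allocation decreased.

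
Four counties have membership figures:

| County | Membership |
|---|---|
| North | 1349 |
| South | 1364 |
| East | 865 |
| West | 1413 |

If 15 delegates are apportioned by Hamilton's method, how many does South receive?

4

Standard divisor: 4991 ÷ 15 ≈ 332.733.
Standard quotas: North 4.054, South 4.099, East 2.600, West 4.247.
Lower quotas: North 4, South 4, East 2, West 4 (sum 14, leaving 1 seat).
Remainders in descending order: East 0.600, West 0.247, South 0.099, North 0.054.
The surplus seat goes to East.
South receives 4.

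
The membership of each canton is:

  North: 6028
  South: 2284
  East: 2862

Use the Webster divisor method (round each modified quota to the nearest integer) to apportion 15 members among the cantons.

North=8; South=3; East=4

Standard divisor 11174/15 ≈ 744.933; standard quotas: North 8.092, South 3.066, East 3.842.
Rounding to the nearest integer gives North 8, South 3, East 4 — total 15, matching the house size, so no adjustment is needed.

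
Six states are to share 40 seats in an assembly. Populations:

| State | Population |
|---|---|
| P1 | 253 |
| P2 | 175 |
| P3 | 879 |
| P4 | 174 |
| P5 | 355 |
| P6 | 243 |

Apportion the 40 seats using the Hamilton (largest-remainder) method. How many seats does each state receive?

Total 2079; standard divisor 2079/40 ≈ 51.975.
Standard quotas: P1 4.868, P2 3.367, P3 16.912, P4 3.348, P5 6.830, P6 4.675.
Lower quotas: P1 4, P2 3, P3 16, P4 3, P5 6, P6 4 (sum 36, leaving 4 seats).
Remainders in descending order: P3 0.912, P1 0.868, P5 0.830, P6 0.675, P2 0.367, P4 0.348.
The surplus seats go to P3, P1, P5, P6.

P1 5; P2 3; P3 17; P4 3; P5 7; P6 5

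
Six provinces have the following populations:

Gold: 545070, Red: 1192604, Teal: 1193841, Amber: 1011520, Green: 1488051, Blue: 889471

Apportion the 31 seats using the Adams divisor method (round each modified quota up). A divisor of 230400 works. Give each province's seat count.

With modified divisor 230400: modified quotas Gold 2.366, Red 5.176, Teal 5.182, Amber 4.390, Green 6.459, Blue 3.861.
Rounding up: Gold 3, Red 6, Teal 6, Amber 5, Green 7, Blue 4 (total 31).

Gold=3, Red=6, Teal=6, Amber=5, Green=7, Blue=4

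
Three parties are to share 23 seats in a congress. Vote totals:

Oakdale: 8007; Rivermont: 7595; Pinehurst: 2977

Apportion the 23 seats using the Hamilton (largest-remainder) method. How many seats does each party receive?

Standard divisor: 18579 ÷ 23 ≈ 807.783.
Standard quotas: Oakdale 9.9123, Rivermont 9.4023, Pinehurst 3.6854.
Lower quotas: Oakdale 9, Rivermont 9, Pinehurst 3 (sum 21, leaving 2 seats).
Remainders in descending order: Oakdale 0.9123, Pinehurst 0.6854, Rivermont 0.4023.
The surplus seats go to Oakdale, Pinehurst.

Oakdale: 10, Rivermont: 9, Pinehurst: 4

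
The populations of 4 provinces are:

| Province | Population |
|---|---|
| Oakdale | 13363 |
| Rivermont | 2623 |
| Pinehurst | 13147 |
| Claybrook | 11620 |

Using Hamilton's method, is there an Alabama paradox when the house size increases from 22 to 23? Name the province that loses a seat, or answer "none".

At 22 seats: Oakdale 7, Rivermont 2, Pinehurst 7, Claybrook 6.
At 23 seats: Oakdale 8, Rivermont 1, Pinehurst 7, Claybrook 7.
Rivermont drops from 2 to 1.

Rivermont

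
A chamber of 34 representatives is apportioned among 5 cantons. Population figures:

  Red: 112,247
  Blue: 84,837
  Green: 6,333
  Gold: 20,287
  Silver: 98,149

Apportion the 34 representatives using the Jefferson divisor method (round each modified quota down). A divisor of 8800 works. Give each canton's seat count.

With modified divisor 8800: modified quotas Red 12.755, Blue 9.641, Green 0.720, Gold 2.305, Silver 11.153.
Rounding down: Red 12, Blue 9, Green 0, Gold 2, Silver 11 (total 34).

Red 12; Blue 9; Green 0; Gold 2; Silver 11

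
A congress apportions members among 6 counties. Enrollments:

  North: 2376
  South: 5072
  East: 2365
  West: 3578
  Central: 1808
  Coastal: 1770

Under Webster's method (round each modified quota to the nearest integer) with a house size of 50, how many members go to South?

Standard divisor 16969/50 ≈ 339.38; standard quotas: North 7.001, South 14.945, East 6.969, West 10.543, Central 5.327, Coastal 5.215.
Rounding to the nearest integer gives North 7, South 15, East 7, West 11, Central 5, Coastal 5 — total 50, matching the house size, so no adjustment is needed.
South receives 15.

15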